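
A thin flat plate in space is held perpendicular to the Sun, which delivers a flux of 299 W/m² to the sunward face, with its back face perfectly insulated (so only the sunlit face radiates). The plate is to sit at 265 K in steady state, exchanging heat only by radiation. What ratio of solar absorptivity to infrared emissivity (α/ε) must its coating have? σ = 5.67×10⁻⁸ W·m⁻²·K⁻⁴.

α/ε ≈ 0.935

Balance: αS·A = εσ·1A·T⁴ ⇒ α/ε = σT⁴/S.
α/ε = 5.67×10⁻⁸·(265)⁴/299 = 5.67×10⁻⁸·4.932×10⁹/299.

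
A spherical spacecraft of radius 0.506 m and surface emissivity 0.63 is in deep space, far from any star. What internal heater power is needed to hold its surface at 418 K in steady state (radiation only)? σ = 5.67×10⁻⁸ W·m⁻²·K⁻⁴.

P ≈ 3510 W

P = εσ·4πr²·T⁴.
4πr² = 3.217 m²; T⁴ = 3.053×10¹⁰ K⁴.
P = 0.63·5.67×10⁻⁸·3.217·3.053×10¹⁰.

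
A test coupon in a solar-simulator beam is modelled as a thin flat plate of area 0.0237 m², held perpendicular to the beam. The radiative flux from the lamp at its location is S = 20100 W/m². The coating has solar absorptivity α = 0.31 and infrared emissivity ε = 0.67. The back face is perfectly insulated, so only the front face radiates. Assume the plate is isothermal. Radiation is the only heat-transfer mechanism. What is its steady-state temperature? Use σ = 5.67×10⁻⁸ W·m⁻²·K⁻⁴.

At equilibrium, absorbed power = emitted power.
Absorbing cross-section = A = 0.02370 m²; emitting surface = A = 0.02370 m² (ratio 1).
αS·A_cross = εσ·A_surf·T⁴  ⇒  T⁴ = αS/(ε·1σ).
T⁴ = 0.310·20100/(0.67·1·5.67×10⁻⁸) = 1.640×10¹¹ K⁴.
T = (1.640×10¹¹)^(1/4).

T ≈ 636 K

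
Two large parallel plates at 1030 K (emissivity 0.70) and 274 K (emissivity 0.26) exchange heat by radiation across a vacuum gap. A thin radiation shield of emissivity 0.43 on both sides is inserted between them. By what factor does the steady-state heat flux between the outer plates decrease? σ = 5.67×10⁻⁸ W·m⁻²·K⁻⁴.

Without shield: q₀ = σΔ(T⁴)/(1/ε₁+1/ε₂−1) with denominator 4.275.
With shield the two gaps are in series; the resistances add: (1/ε₁+1/ε_s−1)+(1/ε_s+1/ε₂−1) = 2.754+5.172 = 7.926.
Heat-flux ratio q₀/q = 7.926/4.275.

factor ≈ 1.85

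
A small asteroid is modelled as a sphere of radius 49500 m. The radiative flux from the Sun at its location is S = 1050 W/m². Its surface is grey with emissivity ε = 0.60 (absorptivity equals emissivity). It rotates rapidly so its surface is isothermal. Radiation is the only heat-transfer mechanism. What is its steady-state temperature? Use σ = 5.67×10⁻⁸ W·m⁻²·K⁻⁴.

T ≈ 261 K

At equilibrium, absorbed power = emitted power.
Absorbing cross-section = πr² = 7.698×10⁹ m²; emitting surface = 4πr² = 3.079×10¹⁰ m² (ratio 4).
εS·A_cross = εσ·A_surf·T⁴  ⇒  T⁴ = S/(4σ)   (ε cancels).
T⁴ = 1050/(4·5.67×10⁻⁸) = 4.630×10⁹ K⁴.
T = (4.630×10⁹)^(1/4).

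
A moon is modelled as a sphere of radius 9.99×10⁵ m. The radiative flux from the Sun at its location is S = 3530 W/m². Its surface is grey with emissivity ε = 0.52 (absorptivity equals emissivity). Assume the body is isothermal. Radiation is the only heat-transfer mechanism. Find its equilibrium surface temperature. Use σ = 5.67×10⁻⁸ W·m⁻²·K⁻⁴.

T ≈ 353 K

At equilibrium, absorbed power = emitted power.
Absorbing cross-section = πr² = 3.135×10¹² m²; emitting surface = 4πr² = 1.254×10¹³ m² (ratio 4).
εS·A_cross = εσ·A_surf·T⁴  ⇒  T⁴ = S/(4σ)   (ε cancels).
T⁴ = 3530/(4·5.67×10⁻⁸) = 1.556×10¹⁰ K⁴.
T = (1.556×10¹⁰)^(1/4).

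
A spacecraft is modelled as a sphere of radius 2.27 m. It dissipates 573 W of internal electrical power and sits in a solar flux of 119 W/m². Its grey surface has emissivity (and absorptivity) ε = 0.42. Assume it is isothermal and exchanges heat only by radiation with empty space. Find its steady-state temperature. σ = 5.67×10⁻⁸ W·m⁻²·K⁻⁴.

T ≈ 173 K

At steady state, absorbed solar power + internal power = radiated power.
Absorbed: α·S·A_cross = 0.42·119·16.19 = 809.1 W (cross-section πr²).
Total input = 809.1 + 573 = 1382 W.
Radiated: εσ·A_surf·T⁴ with A_surf = 4πr² = 64.75 m².
T⁴ = 1382/(0.42·5.67×10⁻⁸·64.75) = 8.963×10⁸ K⁴.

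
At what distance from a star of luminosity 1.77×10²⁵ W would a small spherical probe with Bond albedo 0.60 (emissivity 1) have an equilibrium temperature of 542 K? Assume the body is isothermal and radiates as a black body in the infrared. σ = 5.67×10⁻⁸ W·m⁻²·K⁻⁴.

For an isothermal black-emitting sphere, (1−a)S·πr² = σ·4πr²·T⁴ ⇒ S = 4σT⁴/(1−a).
S = 4·5.67×10⁻⁸·(542)⁴/0.400 = 48930 W/m².
Flux falls as S = L/(4πd²), so d = √(L/(4πS)) = √(1.77×10²⁵/(4π·48930)).

d ≈ 5.37×10⁹ m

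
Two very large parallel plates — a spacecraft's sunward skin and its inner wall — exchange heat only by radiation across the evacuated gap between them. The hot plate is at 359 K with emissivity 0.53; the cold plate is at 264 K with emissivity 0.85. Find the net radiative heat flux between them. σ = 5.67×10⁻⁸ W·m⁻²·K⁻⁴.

For two infinite grey parallel plates, q = σ(T₁⁴ − T₂⁴)/(1/ε₁ + 1/ε₂ − 1).
T₁⁴ − T₂⁴ = 1.661×10¹⁰ − 4.858×10⁹ = 1.175×10¹⁰ K⁴.
1/ε₁ + 1/ε₂ − 1 = 1.887 + 1.176 − 1 = 2.063.
q = 5.67×10⁻⁸ × 1.175×10¹⁰ / 2.063.

q ≈ 323 W/m²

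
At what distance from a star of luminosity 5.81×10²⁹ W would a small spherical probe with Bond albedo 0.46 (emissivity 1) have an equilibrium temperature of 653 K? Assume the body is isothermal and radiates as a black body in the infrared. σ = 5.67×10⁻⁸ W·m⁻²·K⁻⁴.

For an isothermal black-emitting sphere, (1−a)S·πr² = σ·4πr²·T⁴ ⇒ S = 4σT⁴/(1−a).
S = 4·5.67×10⁻⁸·(653)⁴/0.540 = 76370 W/m².
Flux falls as S = L/(4πd²), so d = √(L/(4πS)) = √(5.81×10²⁹/(4π·76370)).

d ≈ 7.78×10¹¹ m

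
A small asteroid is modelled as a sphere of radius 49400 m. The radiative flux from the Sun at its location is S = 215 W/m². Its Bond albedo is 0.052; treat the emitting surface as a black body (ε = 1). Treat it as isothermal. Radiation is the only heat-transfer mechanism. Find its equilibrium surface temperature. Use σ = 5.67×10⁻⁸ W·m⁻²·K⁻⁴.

T ≈ 173 K

At equilibrium, absorbed power = emitted power.
Absorbing cross-section = πr² = 7.667×10⁹ m²; emitting surface = 4πr² = 3.067×10¹⁰ m² (ratio 4).
(1−a)S·A_cross = εσ·A_surf·T⁴  ⇒  T⁴ = (1−a)S/(4σ).
T⁴ = 0.948·215/(4·5.67×10⁻⁸) = 8.987×10⁸ K⁴.
T = (8.987×10⁸)^(1/4).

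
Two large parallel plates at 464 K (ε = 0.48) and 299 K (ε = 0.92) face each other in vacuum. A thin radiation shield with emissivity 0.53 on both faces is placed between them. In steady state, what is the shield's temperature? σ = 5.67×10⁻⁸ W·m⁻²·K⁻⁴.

T_s ≈ 391 K

In steady state the net flux on the hot side equals that on the cold side.
σ(T₁⁴−T_s⁴)/D₁ = σ(T_s⁴−T₂⁴)/D₂, with D₁ = 1/ε₁+1/ε_s−1 = 2.970, D₂ = 1/ε_s+1/ε₂−1 = 1.974.
Solve for T_s⁴: T_s⁴ = (D₂·T₁⁴ + D₁·T₂⁴)/(D₁+D₂) = 2.331×10¹⁰ K⁴.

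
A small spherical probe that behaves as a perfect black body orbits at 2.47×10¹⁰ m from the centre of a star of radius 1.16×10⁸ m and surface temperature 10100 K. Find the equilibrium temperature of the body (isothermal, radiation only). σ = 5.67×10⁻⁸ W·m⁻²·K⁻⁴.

T ≈ 489 K

The star's surface emits σT_*⁴; at distance d the flux is S = σT_*⁴(R_*/d)².
S = 5.67×10⁻⁸·(10100)⁴·(1.16×10⁸/2.47×10¹⁰)² = 13010 W/m².
For an isothermal sphere T⁴ = (1−a)S/(4σ) = 5.738×10¹⁰ K⁴.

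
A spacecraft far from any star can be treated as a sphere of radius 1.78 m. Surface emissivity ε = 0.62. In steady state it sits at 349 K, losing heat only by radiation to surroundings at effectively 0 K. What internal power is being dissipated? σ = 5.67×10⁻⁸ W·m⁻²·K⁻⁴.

Steady state: P = εσA T⁴.
A = 4πr² = 39.82 m²; T⁴ = (349)⁴ = 1.484×10¹⁰ K⁴.
P = 0.62 × 5.67×10⁻⁸ × 39.82 × 1.484×10¹⁰.

P ≈ 20800 W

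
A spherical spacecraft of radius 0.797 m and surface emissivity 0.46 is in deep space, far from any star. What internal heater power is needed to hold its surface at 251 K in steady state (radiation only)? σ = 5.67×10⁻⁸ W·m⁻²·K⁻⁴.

P = εσ·4πr²·T⁴.
4πr² = 7.982 m²; T⁴ = 3.969×10⁹ K⁴.
P = 0.46·5.67×10⁻⁸·7.982·3.969×10⁹.

P ≈ 826 W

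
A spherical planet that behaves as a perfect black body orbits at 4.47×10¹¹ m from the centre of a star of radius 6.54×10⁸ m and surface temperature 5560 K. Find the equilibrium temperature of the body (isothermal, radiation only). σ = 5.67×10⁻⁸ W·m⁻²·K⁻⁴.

T ≈ 150 K

The star's surface emits σT_*⁴; at distance d the flux is S = σT_*⁴(R_*/d)².
S = 5.67×10⁻⁸·(5560)⁴·(6.54×10⁸/4.47×10¹¹)² = 116.0 W/m².
For an isothermal sphere T⁴ = (1−a)S/(4σ) = 5.114×10⁸ K⁴.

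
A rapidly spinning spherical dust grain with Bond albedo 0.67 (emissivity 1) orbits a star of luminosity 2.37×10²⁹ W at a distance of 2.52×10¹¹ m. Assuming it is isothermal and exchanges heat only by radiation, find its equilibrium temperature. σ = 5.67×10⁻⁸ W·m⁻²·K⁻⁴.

First find the stellar flux at distance d: S = L/(4πd²) = 2.37×10²⁹/(4π·(2.52×10¹¹)²) = 2.970×10⁵ W/m².
For an isothermal sphere, absorbed (1−a)S·πr² = emitted σ·4πr²·T⁴, so T⁴ = (1−a)S/(4σ).
T⁴ = 0.330·2.970×10⁵/(4·5.67×10⁻⁸) = 4.321×10¹¹ K⁴.

T ≈ 811 K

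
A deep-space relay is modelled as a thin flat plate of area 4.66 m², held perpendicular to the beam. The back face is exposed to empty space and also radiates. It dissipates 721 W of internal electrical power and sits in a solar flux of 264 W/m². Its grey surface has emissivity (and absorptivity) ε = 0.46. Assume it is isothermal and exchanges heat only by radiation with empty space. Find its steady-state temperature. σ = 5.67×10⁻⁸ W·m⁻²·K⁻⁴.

At steady state, absorbed solar power + internal power = radiated power.
Absorbed: α·S·A_cross = 0.46·264·4.660 = 565.9 W (cross-section A).
Total input = 565.9 + 721 = 1287 W.
Radiated: εσ·A_surf·T⁴ with A_surf = 2A = 9.320 m².
T⁴ = 1287/(0.46·5.67×10⁻⁸·9.320) = 5.294×10⁹ K⁴.

T ≈ 270 K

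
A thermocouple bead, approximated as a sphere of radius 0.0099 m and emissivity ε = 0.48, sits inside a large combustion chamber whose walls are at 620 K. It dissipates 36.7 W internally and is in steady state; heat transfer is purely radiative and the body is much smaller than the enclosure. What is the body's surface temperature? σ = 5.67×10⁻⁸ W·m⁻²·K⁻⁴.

T ≈ 1060 K

For a small grey body in a large enclosure, net radiated power = εσA(T⁴ − T_w⁴).
Steady state: P = εσA(T⁴ − T_w⁴) with A = 4πr² = 0.001232 m².
T⁴ = P/(εσA) + T_w⁴ = 36.7/(0.48·5.67×10⁻⁸·0.001232) + (620)⁴
    = 1.095×10¹² + 1.478×10¹¹ = 1.243×10¹² K⁴.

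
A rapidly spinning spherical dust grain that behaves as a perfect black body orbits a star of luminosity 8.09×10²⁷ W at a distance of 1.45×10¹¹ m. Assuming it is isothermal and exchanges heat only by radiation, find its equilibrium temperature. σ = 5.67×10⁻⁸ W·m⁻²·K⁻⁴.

T ≈ 606 K

First find the stellar flux at distance d: S = L/(4πd²) = 8.09×10²⁷/(4π·(1.45×10¹¹)²) = 30620 W/m².
For an isothermal sphere, absorbed (1−a)S·πr² = emitted σ·4πr²·T⁴, so T⁴ = (1−a)S/(4σ).
T⁴ = 1.00·30620/(4·5.67×10⁻⁸) = 1.350×10¹¹ K⁴.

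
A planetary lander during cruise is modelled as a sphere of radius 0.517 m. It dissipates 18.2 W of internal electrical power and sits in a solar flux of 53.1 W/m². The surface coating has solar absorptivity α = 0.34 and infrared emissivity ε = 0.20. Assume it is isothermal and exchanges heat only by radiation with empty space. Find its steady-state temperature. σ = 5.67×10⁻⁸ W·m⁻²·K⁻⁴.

At steady state, absorbed solar power + internal power = radiated power.
Absorbed: α·S·A_cross = 0.34·53.1·0.8397 = 15.16 W (cross-section πr²).
Total input = 15.16 + 18.2 = 33.36 W.
Radiated: εσ·A_surf·T⁴ with A_surf = 4πr² = 3.359 m².
T⁴ = 33.36/(0.20·5.67×10⁻⁸·3.359) = 8.758×10⁸ K⁴.

T ≈ 172 K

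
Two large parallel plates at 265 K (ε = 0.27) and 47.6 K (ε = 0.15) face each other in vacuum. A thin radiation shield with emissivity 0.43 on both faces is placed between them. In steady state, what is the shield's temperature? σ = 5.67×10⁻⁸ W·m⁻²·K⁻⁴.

T_s ≈ 235 K

In steady state the net flux on the hot side equals that on the cold side.
σ(T₁⁴−T_s⁴)/D₁ = σ(T_s⁴−T₂⁴)/D₂, with D₁ = 1/ε₁+1/ε_s−1 = 5.029, D₂ = 1/ε_s+1/ε₂−1 = 7.992.
Solve for T_s⁴: T_s⁴ = (D₂·T₁⁴ + D₁·T₂⁴)/(D₁+D₂) = 3.029×10⁹ K⁴.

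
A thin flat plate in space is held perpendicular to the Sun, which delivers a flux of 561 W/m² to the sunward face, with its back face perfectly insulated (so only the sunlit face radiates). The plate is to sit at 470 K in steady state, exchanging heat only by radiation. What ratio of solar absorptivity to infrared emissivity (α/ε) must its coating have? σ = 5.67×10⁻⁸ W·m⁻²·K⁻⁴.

Balance: αS·A = εσ·1A·T⁴ ⇒ α/ε = σT⁴/S.
α/ε = 5.67×10⁻⁸·(470)⁴/561 = 5.67×10⁻⁸·4.880×10¹⁰/561.

α/ε ≈ 4.93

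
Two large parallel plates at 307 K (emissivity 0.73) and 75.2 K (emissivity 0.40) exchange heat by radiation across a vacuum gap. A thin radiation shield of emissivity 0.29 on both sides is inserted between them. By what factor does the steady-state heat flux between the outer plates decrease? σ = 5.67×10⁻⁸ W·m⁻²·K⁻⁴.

factor ≈ 3.05

Without shield: q₀ = σΔ(T⁴)/(1/ε₁+1/ε₂−1) with denominator 2.870.
With shield the two gaps are in series; the resistances add: (1/ε₁+1/ε_s−1)+(1/ε_s+1/ε₂−1) = 3.818+4.948 = 8.766.
Heat-flux ratio q₀/q = 8.766/2.870.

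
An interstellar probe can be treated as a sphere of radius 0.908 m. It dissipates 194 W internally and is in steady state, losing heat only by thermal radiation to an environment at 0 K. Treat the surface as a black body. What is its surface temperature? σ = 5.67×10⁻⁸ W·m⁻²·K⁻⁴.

T ≈ 135 K

Steady state: internal power = radiated power, P = εσA T⁴.
Radiating area A = 4πr² = 10.36 m².
T⁴ = P/(εσA) = 194/(1.0·5.67×10⁻⁸·10.36) = 3.302×10⁸ K⁴.
T = (3.302×10⁸)^(1/4).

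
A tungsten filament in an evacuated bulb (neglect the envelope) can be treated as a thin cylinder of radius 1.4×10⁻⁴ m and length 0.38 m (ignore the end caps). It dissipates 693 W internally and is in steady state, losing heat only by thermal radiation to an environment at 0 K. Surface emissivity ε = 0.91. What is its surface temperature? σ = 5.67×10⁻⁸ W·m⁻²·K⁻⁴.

Steady state: internal power = radiated power, P = εσA T⁴.
Radiating area A = 2πrL = 3.343×10⁻⁴ m².
T⁴ = P/(εσA) = 693/(0.91·5.67×10⁻⁸·3.343×10⁻⁴) = 4.018×10¹³ K⁴.
T = (4.018×10¹³)^(1/4).

T ≈ 2520 K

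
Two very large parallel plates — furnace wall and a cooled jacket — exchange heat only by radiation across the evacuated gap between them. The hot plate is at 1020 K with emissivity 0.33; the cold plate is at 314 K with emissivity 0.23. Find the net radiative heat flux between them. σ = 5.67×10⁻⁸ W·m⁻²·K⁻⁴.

q ≈ 9540 W/m²

For two infinite grey parallel plates, q = σ(T₁⁴ − T₂⁴)/(1/ε₁ + 1/ε₂ − 1).
T₁⁴ − T₂⁴ = 1.082×10¹² − 9.721×10⁹ = 1.073×10¹² K⁴.
1/ε₁ + 1/ε₂ − 1 = 3.030 + 4.348 − 1 = 6.378.
q = 5.67×10⁻⁸ × 1.073×10¹² / 6.378.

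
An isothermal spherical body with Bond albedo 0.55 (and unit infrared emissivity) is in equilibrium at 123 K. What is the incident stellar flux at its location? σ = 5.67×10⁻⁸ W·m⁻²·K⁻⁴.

S ≈ 115 W/m²

(1−a)S·πr² = σ·4πr²·T⁴ ⇒ S = 4σT⁴/(1−a).
S = 4·5.67×10⁻⁸·2.289×10⁸/0.450.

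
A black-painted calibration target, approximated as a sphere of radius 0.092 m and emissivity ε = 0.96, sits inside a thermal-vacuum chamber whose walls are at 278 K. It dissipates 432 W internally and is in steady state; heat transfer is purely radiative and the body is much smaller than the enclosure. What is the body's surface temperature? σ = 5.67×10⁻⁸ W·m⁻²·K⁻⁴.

For a small grey body in a large enclosure, net radiated power = εσA(T⁴ − T_w⁴).
Steady state: P = εσA(T⁴ − T_w⁴) with A = 4πr² = 0.1064 m².
T⁴ = P/(εσA) + T_w⁴ = 432/(0.96·5.67×10⁻⁸·0.1064) + (278)⁴
    = 7.462×10¹⁰ + 5.973×10⁹ = 8.059×10¹⁰ K⁴.

T ≈ 533 K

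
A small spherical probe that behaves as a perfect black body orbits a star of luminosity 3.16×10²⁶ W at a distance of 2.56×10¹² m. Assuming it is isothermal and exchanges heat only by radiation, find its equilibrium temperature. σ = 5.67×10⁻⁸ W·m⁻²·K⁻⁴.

T ≈ 64.1 K

First find the stellar flux at distance d: S = L/(4πd²) = 3.16×10²⁶/(4π·(2.56×10¹²)²) = 3.837 W/m².
For an isothermal sphere, absorbed (1−a)S·πr² = emitted σ·4πr²·T⁴, so T⁴ = (1−a)S/(4σ).
T⁴ = 1.00·3.837/(4·5.67×10⁻⁸) = 1.692×10⁷ K⁴.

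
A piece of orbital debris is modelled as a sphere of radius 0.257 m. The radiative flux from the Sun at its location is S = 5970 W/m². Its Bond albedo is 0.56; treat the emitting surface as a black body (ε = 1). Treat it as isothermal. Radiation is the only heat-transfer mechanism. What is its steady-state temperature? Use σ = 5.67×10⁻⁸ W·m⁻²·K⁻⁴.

At equilibrium, absorbed power = emitted power.
Absorbing cross-section = πr² = 0.2075 m²; emitting surface = 4πr² = 0.8300 m² (ratio 4).
(1−a)S·A_cross = εσ·A_surf·T⁴  ⇒  T⁴ = (1−a)S/(4σ).
T⁴ = 0.440·5970/(4·5.67×10⁻⁸) = 1.158×10¹⁰ K⁴.
T = (1.158×10¹⁰)^(1/4).

T ≈ 328 K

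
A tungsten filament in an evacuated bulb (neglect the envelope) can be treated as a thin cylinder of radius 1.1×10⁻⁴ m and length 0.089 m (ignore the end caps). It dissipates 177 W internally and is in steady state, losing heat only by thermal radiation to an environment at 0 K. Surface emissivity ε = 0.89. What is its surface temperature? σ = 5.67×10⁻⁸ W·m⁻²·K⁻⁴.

Steady state: internal power = radiated power, P = εσA T⁴.
Radiating area A = 2πrL = 6.151×10⁻⁵ m².
T⁴ = P/(εσA) = 177/(0.89·5.67×10⁻⁸·6.151×10⁻⁵) = 5.702×10¹³ K⁴.
T = (5.702×10¹³)^(1/4).

T ≈ 2750 K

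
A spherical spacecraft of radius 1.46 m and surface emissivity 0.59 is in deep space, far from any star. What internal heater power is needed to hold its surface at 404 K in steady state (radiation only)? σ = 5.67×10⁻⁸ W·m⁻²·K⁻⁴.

P ≈ 23900 W

P = εσ·4πr²·T⁴.
4πr² = 26.79 m²; T⁴ = 2.664×10¹⁰ K⁴.
P = 0.59·5.67×10⁻⁸·26.79·2.664×10¹⁰.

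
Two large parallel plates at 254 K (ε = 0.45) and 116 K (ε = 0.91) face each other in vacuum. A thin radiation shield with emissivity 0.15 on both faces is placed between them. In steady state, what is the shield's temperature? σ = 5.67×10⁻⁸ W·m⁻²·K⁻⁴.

T_s ≈ 212 K

In steady state the net flux on the hot side equals that on the cold side.
σ(T₁⁴−T_s⁴)/D₁ = σ(T_s⁴−T₂⁴)/D₂, with D₁ = 1/ε₁+1/ε_s−1 = 7.889, D₂ = 1/ε_s+1/ε₂−1 = 6.766.
Solve for T_s⁴: T_s⁴ = (D₂·T₁⁴ + D₁·T₂⁴)/(D₁+D₂) = 2.019×10⁹ K⁴.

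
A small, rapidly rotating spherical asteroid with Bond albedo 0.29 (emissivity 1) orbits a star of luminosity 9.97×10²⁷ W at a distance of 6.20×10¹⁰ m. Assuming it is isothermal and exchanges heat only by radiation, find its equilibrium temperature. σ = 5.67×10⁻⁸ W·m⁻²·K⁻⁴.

T ≈ 897 K

First find the stellar flux at distance d: S = L/(4πd²) = 9.97×10²⁷/(4π·(6.20×10¹⁰)²) = 2.064×10⁵ W/m².
For an isothermal sphere, absorbed (1−a)S·πr² = emitted σ·4πr²·T⁴, so T⁴ = (1−a)S/(4σ).
T⁴ = 0.710·2.064×10⁵/(4·5.67×10⁻⁸) = 6.461×10¹¹ K⁴.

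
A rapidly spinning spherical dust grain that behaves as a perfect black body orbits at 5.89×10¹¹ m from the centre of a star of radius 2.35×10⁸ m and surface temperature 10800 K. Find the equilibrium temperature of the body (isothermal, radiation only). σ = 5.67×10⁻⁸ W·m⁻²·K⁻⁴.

T ≈ 153 K

The star's surface emits σT_*⁴; at distance d the flux is S = σT_*⁴(R_*/d)².
S = 5.67×10⁻⁸·(10800)⁴·(2.35×10⁸/5.89×10¹¹)² = 122.8 W/m².
For an isothermal sphere T⁴ = (1−a)S/(4σ) = 5.414×10⁸ K⁴.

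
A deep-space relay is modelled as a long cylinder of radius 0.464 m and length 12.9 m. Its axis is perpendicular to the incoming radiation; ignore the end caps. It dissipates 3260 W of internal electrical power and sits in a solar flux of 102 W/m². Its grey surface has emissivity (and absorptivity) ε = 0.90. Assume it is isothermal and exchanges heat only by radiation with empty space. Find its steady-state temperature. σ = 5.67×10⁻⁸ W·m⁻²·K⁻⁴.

At steady state, absorbed solar power + internal power = radiated power.
Absorbed: α·S·A_cross = 0.90·102·11.97 = 1099 W (cross-section 2rL).
Total input = 1099 + 3260 = 4359 W.
Radiated: εσ·A_surf·T⁴ with A_surf = 2πrL = 37.61 m².
T⁴ = 4359/(0.90·5.67×10⁻⁸·37.61) = 2.271×10⁹ K⁴.

T ≈ 218 K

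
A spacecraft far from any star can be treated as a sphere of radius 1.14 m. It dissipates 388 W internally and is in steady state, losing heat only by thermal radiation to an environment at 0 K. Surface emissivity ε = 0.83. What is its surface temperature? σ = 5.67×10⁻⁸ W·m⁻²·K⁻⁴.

Steady state: internal power = radiated power, P = εσA T⁴.
Radiating area A = 4πr² = 16.33 m².
T⁴ = P/(εσA) = 388/(0.83·5.67×10⁻⁸·16.33) = 5.048×10⁸ K⁴.
T = (5.048×10⁸)^(1/4).

T ≈ 150 K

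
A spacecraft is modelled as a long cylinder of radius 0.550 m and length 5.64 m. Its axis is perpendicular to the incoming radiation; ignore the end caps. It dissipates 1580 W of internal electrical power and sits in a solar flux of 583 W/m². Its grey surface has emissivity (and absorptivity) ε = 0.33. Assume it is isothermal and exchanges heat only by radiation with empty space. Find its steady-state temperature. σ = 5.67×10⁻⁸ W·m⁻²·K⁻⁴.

T ≈ 295 K

At steady state, absorbed solar power + internal power = radiated power.
Absorbed: α·S·A_cross = 0.33·583·6.204 = 1194 W (cross-section 2rL).
Total input = 1194 + 1580 = 2774 W.
Radiated: εσ·A_surf·T⁴ with A_surf = 2πrL = 19.49 m².
T⁴ = 2774/(0.33·5.67×10⁻⁸·19.49) = 7.605×10⁹ K⁴.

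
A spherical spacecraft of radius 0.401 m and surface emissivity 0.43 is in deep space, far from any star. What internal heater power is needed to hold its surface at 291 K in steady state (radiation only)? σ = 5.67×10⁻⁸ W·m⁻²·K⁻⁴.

P = εσ·4πr²·T⁴.
4πr² = 2.021 m²; T⁴ = 7.171×10⁹ K⁴.
P = 0.43·5.67×10⁻⁸·2.021·7.171×10⁹.

P ≈ 353 W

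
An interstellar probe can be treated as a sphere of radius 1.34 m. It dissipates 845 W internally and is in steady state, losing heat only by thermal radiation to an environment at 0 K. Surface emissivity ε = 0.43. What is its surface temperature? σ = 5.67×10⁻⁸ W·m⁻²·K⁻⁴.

Steady state: internal power = radiated power, P = εσA T⁴.
Radiating area A = 4πr² = 22.56 m².
T⁴ = P/(εσA) = 845/(0.43·5.67×10⁻⁸·22.56) = 1.536×10⁹ K⁴.
T = (1.536×10⁹)^(1/4).

T ≈ 198 K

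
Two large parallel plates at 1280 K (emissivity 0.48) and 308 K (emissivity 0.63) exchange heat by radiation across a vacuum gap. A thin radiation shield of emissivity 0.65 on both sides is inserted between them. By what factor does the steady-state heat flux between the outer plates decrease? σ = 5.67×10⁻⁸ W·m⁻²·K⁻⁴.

Without shield: q₀ = σΔ(T⁴)/(1/ε₁+1/ε₂−1) with denominator 2.671.
With shield the two gaps are in series; the resistances add: (1/ε₁+1/ε_s−1)+(1/ε_s+1/ε₂−1) = 2.622+2.126 = 4.748.
Heat-flux ratio q₀/q = 4.748/2.671.

factor ≈ 1.78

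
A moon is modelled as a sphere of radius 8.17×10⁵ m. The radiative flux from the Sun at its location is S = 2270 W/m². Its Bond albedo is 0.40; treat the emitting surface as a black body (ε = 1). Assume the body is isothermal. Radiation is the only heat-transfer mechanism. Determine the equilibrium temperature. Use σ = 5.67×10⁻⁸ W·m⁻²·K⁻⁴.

At equilibrium, absorbed power = emitted power.
Absorbing cross-section = πr² = 2.097×10¹² m²; emitting surface = 4πr² = 8.388×10¹² m² (ratio 4).
(1−a)S·A_cross = εσ·A_surf·T⁴  ⇒  T⁴ = (1−a)S/(4σ).
T⁴ = 0.600·2270/(4·5.67×10⁻⁸) = 6.005×10⁹ K⁴.
T = (6.005×10⁹)^(1/4).

T ≈ 278 K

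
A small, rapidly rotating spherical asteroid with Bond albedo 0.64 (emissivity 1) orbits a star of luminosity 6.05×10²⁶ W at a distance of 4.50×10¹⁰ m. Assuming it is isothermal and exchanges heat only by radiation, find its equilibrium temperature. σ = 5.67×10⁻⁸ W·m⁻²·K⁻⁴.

First find the stellar flux at distance d: S = L/(4πd²) = 6.05×10²⁶/(4π·(4.50×10¹⁰)²) = 23770 W/m².
For an isothermal sphere, absorbed (1−a)S·πr² = emitted σ·4πr²·T⁴, so T⁴ = (1−a)S/(4σ).
T⁴ = 0.360·23770/(4·5.67×10⁻⁸) = 3.774×10¹⁰ K⁴.

T ≈ 441 K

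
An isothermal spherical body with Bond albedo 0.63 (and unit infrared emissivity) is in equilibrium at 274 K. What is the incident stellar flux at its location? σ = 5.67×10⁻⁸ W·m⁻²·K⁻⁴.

(1−a)S·πr² = σ·4πr²·T⁴ ⇒ S = 4σT⁴/(1−a).
S = 4·5.67×10⁻⁸·5.636×10⁹/0.370.

S ≈ 3450 W/m²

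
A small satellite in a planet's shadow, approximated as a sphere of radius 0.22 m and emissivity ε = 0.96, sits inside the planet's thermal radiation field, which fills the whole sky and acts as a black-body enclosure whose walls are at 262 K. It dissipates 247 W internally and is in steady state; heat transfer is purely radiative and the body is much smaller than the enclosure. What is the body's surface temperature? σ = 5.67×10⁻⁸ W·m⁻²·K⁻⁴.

T ≈ 332 K

For a small grey body in a large enclosure, net radiated power = εσA(T⁴ − T_w⁴).
Steady state: P = εσA(T⁴ − T_w⁴) with A = 4πr² = 0.6082 m².
T⁴ = P/(εσA) + T_w⁴ = 247/(0.96·5.67×10⁻⁸·0.6082) + (262)⁴
    = 7.461×10⁹ + 4.712×10⁹ = 1.217×10¹⁰ K⁴.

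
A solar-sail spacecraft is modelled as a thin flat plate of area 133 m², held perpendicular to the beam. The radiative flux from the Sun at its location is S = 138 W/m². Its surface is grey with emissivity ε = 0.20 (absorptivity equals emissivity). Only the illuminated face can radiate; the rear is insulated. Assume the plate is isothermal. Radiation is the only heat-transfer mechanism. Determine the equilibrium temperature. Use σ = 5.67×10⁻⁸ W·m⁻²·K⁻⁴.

T ≈ 222 K

At equilibrium, absorbed power = emitted power.
Absorbing cross-section = A = 133.0 m²; emitting surface = A = 133.0 m² (ratio 1).
εS·A_cross = εσ·A_surf·T⁴  ⇒  T⁴ = S/(1σ)   (ε cancels).
T⁴ = 138/(1·5.67×10⁻⁸) = 2.434×10⁹ K⁴.
T = (2.434×10⁹)^(1/4).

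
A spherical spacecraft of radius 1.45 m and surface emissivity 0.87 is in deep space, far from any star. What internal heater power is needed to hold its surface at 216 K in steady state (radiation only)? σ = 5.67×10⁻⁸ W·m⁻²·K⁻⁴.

P ≈ 2840 W

P = εσ·4πr²·T⁴.
4πr² = 26.42 m²; T⁴ = 2.177×10⁹ K⁴.
P = 0.87·5.67×10⁻⁸·26.42·2.177×10⁹.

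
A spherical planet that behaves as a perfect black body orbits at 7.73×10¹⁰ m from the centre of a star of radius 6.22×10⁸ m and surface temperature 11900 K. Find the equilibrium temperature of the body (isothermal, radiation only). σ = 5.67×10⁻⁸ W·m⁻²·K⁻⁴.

The star's surface emits σT_*⁴; at distance d the flux is S = σT_*⁴(R_*/d)².
S = 5.67×10⁻⁸·(11900)⁴·(6.22×10⁸/7.73×10¹⁰)² = 73620 W/m².
For an isothermal sphere T⁴ = (1−a)S/(4σ) = 3.246×10¹¹ K⁴.

T ≈ 755 K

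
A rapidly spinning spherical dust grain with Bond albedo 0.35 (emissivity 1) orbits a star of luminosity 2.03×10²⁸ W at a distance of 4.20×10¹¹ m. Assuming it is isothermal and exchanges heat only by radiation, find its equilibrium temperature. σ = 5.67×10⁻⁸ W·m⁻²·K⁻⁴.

T ≈ 402 K

First find the stellar flux at distance d: S = L/(4πd²) = 2.03×10²⁸/(4π·(4.20×10¹¹)²) = 9158 W/m².
For an isothermal sphere, absorbed (1−a)S·πr² = emitted σ·4πr²·T⁴, so T⁴ = (1−a)S/(4σ).
T⁴ = 0.650·9158/(4·5.67×10⁻⁸) = 2.625×10¹⁰ K⁴.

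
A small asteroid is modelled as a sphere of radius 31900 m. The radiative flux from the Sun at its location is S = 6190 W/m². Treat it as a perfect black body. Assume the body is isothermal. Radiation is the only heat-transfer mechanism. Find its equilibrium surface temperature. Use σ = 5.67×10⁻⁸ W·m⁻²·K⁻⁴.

T ≈ 406 K

At equilibrium, absorbed power = emitted power.
Absorbing cross-section = πr² = 3.197×10⁹ m²; emitting surface = 4πr² = 1.279×10¹⁰ m² (ratio 4).
S·A_cross = εσ·A_surf·T⁴  ⇒  T⁴ = S/(4σ).
T⁴ = 1.00·6190/(4·5.67×10⁻⁸) = 2.729×10¹⁰ K⁴.
T = (2.729×10¹⁰)^(1/4).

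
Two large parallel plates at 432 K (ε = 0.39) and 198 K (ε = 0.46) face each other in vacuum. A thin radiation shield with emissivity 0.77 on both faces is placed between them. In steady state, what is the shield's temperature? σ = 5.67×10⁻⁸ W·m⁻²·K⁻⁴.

In steady state the net flux on the hot side equals that on the cold side.
σ(T₁⁴−T_s⁴)/D₁ = σ(T_s⁴−T₂⁴)/D₂, with D₁ = 1/ε₁+1/ε_s−1 = 2.863, D₂ = 1/ε_s+1/ε₂−1 = 2.473.
Solve for T_s⁴: T_s⁴ = (D₂·T₁⁴ + D₁·T₂⁴)/(D₁+D₂) = 1.697×10¹⁰ K⁴.

T_s ≈ 361 K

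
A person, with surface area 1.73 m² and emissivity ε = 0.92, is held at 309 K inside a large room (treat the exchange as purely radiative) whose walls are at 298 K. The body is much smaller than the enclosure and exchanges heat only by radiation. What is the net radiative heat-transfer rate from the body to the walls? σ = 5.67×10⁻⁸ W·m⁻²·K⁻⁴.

P_net ≈ 111 W

For a small grey body in a large enclosure: P_net = εσA(T_body⁴ − T_wall⁴).
A = 1.73 m²; T_body⁴ − T_wall⁴ = 9.117×10⁹ − 7.886×10⁹ = 1.230×10⁹ K⁴.
|P_net| = 0.92·5.67×10⁻⁸·1.730·1.230×10⁹.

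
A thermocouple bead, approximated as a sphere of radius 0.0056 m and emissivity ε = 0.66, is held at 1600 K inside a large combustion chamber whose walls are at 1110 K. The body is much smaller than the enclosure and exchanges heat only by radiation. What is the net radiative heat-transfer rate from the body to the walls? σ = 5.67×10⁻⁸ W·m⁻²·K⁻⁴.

P_net ≈ 74.3 W

For a small grey body in a large enclosure: P_net = εσA(T_body⁴ − T_wall⁴).
A = 4πr² = 3.941×10⁻⁴ m²; T_body⁴ − T_wall⁴ = 6.554×10¹² − 1.518×10¹² = 5.036×10¹² K⁴.
|P_net| = 0.66·5.67×10⁻⁸·3.941×10⁻⁴·5.036×10¹².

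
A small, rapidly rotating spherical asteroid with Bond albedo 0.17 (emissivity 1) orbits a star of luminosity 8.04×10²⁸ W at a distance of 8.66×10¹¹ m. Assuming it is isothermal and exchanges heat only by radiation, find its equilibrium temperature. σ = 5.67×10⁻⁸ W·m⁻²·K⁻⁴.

T ≈ 420 K

First find the stellar flux at distance d: S = L/(4πd²) = 8.04×10²⁸/(4π·(8.66×10¹¹)²) = 8531 W/m².
For an isothermal sphere, absorbed (1−a)S·πr² = emitted σ·4πr²·T⁴, so T⁴ = (1−a)S/(4σ).
T⁴ = 0.830·8531/(4·5.67×10⁻⁸) = 3.122×10¹⁰ K⁴.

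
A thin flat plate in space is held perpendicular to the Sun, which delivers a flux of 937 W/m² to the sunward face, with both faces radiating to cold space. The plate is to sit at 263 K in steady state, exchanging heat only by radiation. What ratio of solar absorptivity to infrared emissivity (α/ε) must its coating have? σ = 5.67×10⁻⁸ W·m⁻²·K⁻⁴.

α/ε ≈ 0.579

Balance: αS·A = εσ·2A·T⁴ ⇒ α/ε = 2σT⁴/S.
α/ε = 2·5.67×10⁻⁸·(263)⁴/937 = 2·5.67×10⁻⁸·4.784×10⁹/937.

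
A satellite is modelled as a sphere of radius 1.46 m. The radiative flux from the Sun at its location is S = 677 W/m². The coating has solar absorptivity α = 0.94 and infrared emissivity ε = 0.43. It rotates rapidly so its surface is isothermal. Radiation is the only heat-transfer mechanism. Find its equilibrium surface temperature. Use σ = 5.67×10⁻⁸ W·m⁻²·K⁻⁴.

At equilibrium, absorbed power = emitted power.
Absorbing cross-section = πr² = 6.697 m²; emitting surface = 4πr² = 26.79 m² (ratio 4).
αS·A_cross = εσ·A_surf·T⁴  ⇒  T⁴ = αS/(ε·4σ).
T⁴ = 0.940·677/(0.43·4·5.67×10⁻⁸) = 6.525×10⁹ K⁴.
T = (6.525×10⁹)^(1/4).

T ≈ 284 K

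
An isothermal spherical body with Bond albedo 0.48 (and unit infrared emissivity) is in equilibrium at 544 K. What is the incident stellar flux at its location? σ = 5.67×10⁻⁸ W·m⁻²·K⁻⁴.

S ≈ 38200 W/m²

(1−a)S·πr² = σ·4πr²·T⁴ ⇒ S = 4σT⁴/(1−a).
S = 4·5.67×10⁻⁸·8.758×10¹⁰/0.520.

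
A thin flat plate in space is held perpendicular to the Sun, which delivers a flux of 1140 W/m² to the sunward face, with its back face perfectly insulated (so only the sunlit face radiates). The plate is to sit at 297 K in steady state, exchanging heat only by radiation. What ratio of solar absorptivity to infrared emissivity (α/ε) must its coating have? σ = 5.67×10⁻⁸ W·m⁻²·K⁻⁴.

Balance: αS·A = εσ·1A·T⁴ ⇒ α/ε = σT⁴/S.
α/ε = 5.67×10⁻⁸·(297)⁴/1140 = 5.67×10⁻⁸·7.781×10⁹/1140.

α/ε ≈ 0.387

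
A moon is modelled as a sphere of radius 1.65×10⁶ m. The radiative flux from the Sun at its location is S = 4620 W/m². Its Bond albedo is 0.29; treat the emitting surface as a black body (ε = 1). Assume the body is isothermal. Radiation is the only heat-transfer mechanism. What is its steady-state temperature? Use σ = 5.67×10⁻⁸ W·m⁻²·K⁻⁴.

T ≈ 347 K

At equilibrium, absorbed power = emitted power.
Absorbing cross-section = πr² = 8.553×10¹² m²; emitting surface = 4πr² = 3.421×10¹³ m² (ratio 4).
(1−a)S·A_cross = εσ·A_surf·T⁴  ⇒  T⁴ = (1−a)S/(4σ).
T⁴ = 0.710·4620/(4·5.67×10⁻⁸) = 1.446×10¹⁰ K⁴.
T = (1.446×10¹⁰)^(1/4).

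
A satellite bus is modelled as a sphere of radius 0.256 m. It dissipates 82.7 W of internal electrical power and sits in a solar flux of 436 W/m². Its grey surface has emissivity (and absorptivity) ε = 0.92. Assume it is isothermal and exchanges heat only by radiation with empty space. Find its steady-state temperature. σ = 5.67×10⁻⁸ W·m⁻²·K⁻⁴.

At steady state, absorbed solar power + internal power = radiated power.
Absorbed: α·S·A_cross = 0.92·436·0.2059 = 82.59 W (cross-section πr²).
Total input = 82.59 + 82.7 = 165.3 W.
Radiated: εσ·A_surf·T⁴ with A_surf = 4πr² = 0.8235 m².
T⁴ = 165.3/(0.92·5.67×10⁻⁸·0.8235) = 3.847×10⁹ K⁴.

T ≈ 249 K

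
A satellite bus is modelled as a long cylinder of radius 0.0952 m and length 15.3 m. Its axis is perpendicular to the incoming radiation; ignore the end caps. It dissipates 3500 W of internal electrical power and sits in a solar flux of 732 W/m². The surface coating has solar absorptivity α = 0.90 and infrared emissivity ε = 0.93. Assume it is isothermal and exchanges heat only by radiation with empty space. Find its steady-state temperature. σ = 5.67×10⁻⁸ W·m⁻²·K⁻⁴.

T ≈ 326 K

At steady state, absorbed solar power + internal power = radiated power.
Absorbed: α·S·A_cross = 0.90·732·2.913 = 1919 W (cross-section 2rL).
Total input = 1919 + 3500 = 5419 W.
Radiated: εσ·A_surf·T⁴ with A_surf = 2πrL = 9.152 m².
T⁴ = 5419/(0.93·5.67×10⁻⁸·9.152) = 1.123×10¹⁰ K⁴.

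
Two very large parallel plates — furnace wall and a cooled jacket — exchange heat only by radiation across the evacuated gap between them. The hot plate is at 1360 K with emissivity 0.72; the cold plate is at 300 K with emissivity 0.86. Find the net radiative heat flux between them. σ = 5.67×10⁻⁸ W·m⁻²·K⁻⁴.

q ≈ 1.25×10⁵ W/m²

For two infinite grey parallel plates, q = σ(T₁⁴ − T₂⁴)/(1/ε₁ + 1/ε₂ − 1).
T₁⁴ − T₂⁴ = 3.421×10¹² − 8.100×10⁹ = 3.413×10¹² K⁴.
1/ε₁ + 1/ε₂ − 1 = 1.389 + 1.163 − 1 = 1.552.
q = 5.67×10⁻⁸ × 3.413×10¹² / 1.552.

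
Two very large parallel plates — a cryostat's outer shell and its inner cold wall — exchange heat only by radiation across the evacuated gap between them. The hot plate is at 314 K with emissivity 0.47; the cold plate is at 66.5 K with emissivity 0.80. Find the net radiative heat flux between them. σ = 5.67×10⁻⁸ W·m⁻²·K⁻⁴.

For two infinite grey parallel plates, q = σ(T₁⁴ − T₂⁴)/(1/ε₁ + 1/ε₂ − 1).
T₁⁴ − T₂⁴ = 9.721×10⁹ − 1.956×10⁷ = 9.702×10⁹ K⁴.
1/ε₁ + 1/ε₂ − 1 = 2.128 + 1.250 − 1 = 2.378.
q = 5.67×10⁻⁸ × 9.702×10⁹ / 2.378.

q ≈ 231 W/m²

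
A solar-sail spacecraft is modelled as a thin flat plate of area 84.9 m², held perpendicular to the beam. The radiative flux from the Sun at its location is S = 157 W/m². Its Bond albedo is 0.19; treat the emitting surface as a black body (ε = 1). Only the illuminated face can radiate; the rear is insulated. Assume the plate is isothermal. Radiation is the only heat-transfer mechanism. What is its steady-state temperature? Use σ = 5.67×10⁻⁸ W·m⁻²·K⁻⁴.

At equilibrium, absorbed power = emitted power.
Absorbing cross-section = A = 84.90 m²; emitting surface = A = 84.90 m² (ratio 1).
(1−a)S·A_cross = εσ·A_surf·T⁴  ⇒  T⁴ = (1−a)S/(1σ).
T⁴ = 0.810·157/(1·5.67×10⁻⁸) = 2.243×10⁹ K⁴.
T = (2.243×10⁹)^(1/4).

T ≈ 218 K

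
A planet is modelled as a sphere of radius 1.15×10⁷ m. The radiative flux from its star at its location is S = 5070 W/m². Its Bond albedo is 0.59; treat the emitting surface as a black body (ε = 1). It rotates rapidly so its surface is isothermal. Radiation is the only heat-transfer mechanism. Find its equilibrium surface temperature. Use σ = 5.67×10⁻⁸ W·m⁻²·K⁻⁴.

At equilibrium, absorbed power = emitted power.
Absorbing cross-section = πr² = 4.155×10¹⁴ m²; emitting surface = 4πr² = 1.662×10¹⁵ m² (ratio 4).
(1−a)S·A_cross = εσ·A_surf·T⁴  ⇒  T⁴ = (1−a)S/(4σ).
T⁴ = 0.410·5070/(4·5.67×10⁻⁸) = 9.165×10⁹ K⁴.
T = (9.165×10⁹)^(1/4).

T ≈ 309 K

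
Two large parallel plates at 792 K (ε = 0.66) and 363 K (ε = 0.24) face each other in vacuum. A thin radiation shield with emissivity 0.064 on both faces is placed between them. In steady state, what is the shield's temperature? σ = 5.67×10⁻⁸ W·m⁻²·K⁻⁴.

T_s ≈ 685 K

In steady state the net flux on the hot side equals that on the cold side.
σ(T₁⁴−T_s⁴)/D₁ = σ(T_s⁴−T₂⁴)/D₂, with D₁ = 1/ε₁+1/ε_s−1 = 16.14, D₂ = 1/ε_s+1/ε₂−1 = 18.79.
Solve for T_s⁴: T_s⁴ = (D₂·T₁⁴ + D₁·T₂⁴)/(D₁+D₂) = 2.197×10¹¹ K⁴.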